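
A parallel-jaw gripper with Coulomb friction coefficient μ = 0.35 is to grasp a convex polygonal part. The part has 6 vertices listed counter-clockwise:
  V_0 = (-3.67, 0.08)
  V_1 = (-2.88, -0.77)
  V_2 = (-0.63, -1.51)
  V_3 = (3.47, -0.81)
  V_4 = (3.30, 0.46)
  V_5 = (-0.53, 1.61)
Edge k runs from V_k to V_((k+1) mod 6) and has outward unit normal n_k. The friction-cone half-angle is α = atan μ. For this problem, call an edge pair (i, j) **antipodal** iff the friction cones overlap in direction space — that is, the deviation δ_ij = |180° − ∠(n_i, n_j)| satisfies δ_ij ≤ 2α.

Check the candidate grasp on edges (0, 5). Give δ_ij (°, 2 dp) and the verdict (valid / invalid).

α = atan 0.35 = 19.29°;  2α = 38.58°
edge 0: e_0 = (+0.79, -0.85);  n_0 = (-0.7325, -0.6808)
edge 5: e_5 = (-3.14, -1.53);  n_5 = (-0.4380, +0.8990)
∠(n_0, n_5) = 106.93°
δ = |180° − 106.93°| = 73.07°
73.07° > 2α = 38.58°  →  invalid

δ = 73.07°, invalid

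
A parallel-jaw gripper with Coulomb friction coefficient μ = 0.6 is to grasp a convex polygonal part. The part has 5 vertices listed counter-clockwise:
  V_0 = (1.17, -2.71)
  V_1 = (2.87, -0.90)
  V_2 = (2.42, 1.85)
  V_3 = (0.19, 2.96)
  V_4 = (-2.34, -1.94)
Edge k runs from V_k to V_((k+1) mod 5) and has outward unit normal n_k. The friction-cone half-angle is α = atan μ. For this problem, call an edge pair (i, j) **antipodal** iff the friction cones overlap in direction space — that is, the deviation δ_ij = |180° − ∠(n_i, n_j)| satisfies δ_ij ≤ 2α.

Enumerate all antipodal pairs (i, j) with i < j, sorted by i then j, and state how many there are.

α = atan 0.6 = 30.96°;  2α = 61.93°
n_0 = (+0.7289, -0.6846)
n_1 = (+0.9869, +0.1615)
n_2 = (+0.4456, +0.8952)
n_3 = (-0.8885, +0.4588)
n_4 = (-0.2143, -0.9768)
  (0,1): δ = 127.50°  ·
  (0,2): δ = 73.26°  ·
  (0,3): δ = 15.90°  ✓
  (0,4): δ = 120.83°  ·
  (1,2): δ = 125.76°  ·
  (1,3): δ = 36.60°  ✓
  (1,4): δ = 68.33°  ·
  (2,3): δ = 90.85°  ·
  (2,4): δ = 14.09°  ✓
  (3,4): δ = 75.06°  ·
antipodal pairs: 3

count = 3; pairs: (0,3), (1,3), (2,4)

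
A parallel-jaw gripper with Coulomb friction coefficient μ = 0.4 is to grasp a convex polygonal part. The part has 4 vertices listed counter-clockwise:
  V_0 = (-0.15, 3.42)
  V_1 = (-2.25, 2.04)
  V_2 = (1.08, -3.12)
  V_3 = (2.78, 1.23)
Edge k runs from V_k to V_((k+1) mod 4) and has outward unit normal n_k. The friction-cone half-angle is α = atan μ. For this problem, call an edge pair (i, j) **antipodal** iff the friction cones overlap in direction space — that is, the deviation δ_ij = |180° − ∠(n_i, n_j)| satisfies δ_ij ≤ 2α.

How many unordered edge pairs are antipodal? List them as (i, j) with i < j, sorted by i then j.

count = 2; pairs: (0,2), (1,3)

α = atan 0.4 = 21.80°;  2α = 43.60°
n_0 = (-0.5492, +0.8357)
n_1 = (-0.8402, -0.5422)
n_2 = (+0.9314, -0.3640)
n_3 = (+0.5987, +0.8010)
  (0,1): δ = 90.47°  ·
  (0,2): δ = 35.34°  ✓
  (0,3): δ = 109.91°  ·
  (1,2): δ = 54.18°  ·
  (1,3): δ = 20.39°  ✓
  (2,3): δ = 105.43°  ·
antipodal pairs: 2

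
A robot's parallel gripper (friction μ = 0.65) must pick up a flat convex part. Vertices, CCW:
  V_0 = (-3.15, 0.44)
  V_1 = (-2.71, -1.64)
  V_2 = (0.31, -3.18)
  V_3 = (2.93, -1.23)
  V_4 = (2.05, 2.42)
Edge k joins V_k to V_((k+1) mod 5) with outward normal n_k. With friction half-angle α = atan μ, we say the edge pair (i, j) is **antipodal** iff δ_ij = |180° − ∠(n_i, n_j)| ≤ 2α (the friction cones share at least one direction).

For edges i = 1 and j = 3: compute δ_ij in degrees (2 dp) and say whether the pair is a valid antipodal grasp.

α = atan 0.65 = 33.02°;  2α = 66.05°
edge 1: e_1 = (+3.02, -1.54);  n_1 = (-0.4543, -0.8909)
edge 3: e_3 = (-0.88, +3.65);  n_3 = (+0.9721, +0.2344)
∠(n_1, n_3) = 130.57°
δ = |180° − 130.57°| = 49.43°
49.43° ≤ 2α = 66.05°  →  valid

δ = 49.43°, valid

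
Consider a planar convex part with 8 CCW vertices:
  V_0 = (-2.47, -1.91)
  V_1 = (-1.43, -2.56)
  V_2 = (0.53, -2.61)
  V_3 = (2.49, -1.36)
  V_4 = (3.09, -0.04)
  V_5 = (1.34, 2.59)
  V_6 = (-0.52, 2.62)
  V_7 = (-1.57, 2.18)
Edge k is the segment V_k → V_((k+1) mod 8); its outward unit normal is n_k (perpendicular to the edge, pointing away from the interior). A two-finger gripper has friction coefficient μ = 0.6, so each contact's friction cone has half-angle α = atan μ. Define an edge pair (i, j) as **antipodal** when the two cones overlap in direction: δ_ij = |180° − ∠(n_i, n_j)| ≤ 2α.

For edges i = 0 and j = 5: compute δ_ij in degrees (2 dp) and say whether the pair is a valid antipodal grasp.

δ = 31.08°, valid

α = atan 0.6 = 30.96°;  2α = 61.93°
edge 0: e_0 = (+1.04, -0.65);  n_0 = (-0.5300, -0.8480)
edge 5: e_5 = (-1.86, +0.03);  n_5 = (+0.0161, +0.9999)
∠(n_0, n_5) = 148.92°
δ = |180° − 148.92°| = 31.08°
31.08° ≤ 2α = 61.93°  →  valid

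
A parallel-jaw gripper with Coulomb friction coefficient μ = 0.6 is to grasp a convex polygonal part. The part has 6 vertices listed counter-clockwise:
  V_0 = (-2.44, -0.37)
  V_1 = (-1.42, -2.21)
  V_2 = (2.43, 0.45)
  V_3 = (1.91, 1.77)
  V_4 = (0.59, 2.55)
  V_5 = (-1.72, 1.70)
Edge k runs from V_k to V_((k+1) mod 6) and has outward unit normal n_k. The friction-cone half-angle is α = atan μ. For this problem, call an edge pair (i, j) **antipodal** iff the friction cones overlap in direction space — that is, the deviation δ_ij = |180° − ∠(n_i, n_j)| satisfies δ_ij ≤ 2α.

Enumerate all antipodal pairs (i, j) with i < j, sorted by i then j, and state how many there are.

count = 5; pairs: (0,2), (0,3), (1,4), (1,5), (2,5)

α = atan 0.6 = 30.96°;  2α = 61.93°
n_0 = (-0.8746, -0.4848)
n_1 = (+0.5684, -0.8227)
n_2 = (+0.9304, +0.3665)
n_3 = (+0.5087, +0.8609)
n_4 = (-0.3453, +0.9385)
n_5 = (-0.9445, +0.3285)
  (0,1): δ = 84.36°  ·
  (0,2): δ = 7.50°  ✓
  (0,3): δ = 30.42°  ✓
  (0,4): δ = 81.20°  ·
  (0,5): δ = 131.82°  ·
  (1,2): δ = 103.14°  ·
  (1,3): δ = 65.22°  ·
  (1,4): δ = 14.44°  ✓
  (1,5): δ = 36.18°  ✓
  (2,3): δ = 142.08°  ·
  (2,4): δ = 91.30°  ·
  (2,5): δ = 40.68°  ✓
  (3,4): δ = 129.22°  ·
  (3,5): δ = 78.60°  ·
  (4,5): δ = 129.38°  ·
antipodal pairs: 5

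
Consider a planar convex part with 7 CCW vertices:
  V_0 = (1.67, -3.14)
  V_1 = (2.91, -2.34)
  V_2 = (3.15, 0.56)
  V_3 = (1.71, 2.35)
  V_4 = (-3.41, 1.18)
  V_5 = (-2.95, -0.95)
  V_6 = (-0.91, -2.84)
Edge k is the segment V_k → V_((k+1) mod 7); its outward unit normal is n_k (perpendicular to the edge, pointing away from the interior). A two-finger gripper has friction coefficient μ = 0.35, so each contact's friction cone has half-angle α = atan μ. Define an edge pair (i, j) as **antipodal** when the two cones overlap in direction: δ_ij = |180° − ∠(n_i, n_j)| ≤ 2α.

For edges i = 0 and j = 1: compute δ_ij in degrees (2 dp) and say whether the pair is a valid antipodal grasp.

δ = 127.56°, invalid

α = atan 0.35 = 19.29°;  2α = 38.58°
edge 0: e_0 = (+1.24, +0.80);  n_0 = (+0.5421, -0.8403)
edge 1: e_1 = (+0.24, +2.90);  n_1 = (+0.9966, -0.0825)
∠(n_0, n_1) = 52.44°
δ = |180° − 52.44°| = 127.56°
127.56° > 2α = 38.58°  →  invalid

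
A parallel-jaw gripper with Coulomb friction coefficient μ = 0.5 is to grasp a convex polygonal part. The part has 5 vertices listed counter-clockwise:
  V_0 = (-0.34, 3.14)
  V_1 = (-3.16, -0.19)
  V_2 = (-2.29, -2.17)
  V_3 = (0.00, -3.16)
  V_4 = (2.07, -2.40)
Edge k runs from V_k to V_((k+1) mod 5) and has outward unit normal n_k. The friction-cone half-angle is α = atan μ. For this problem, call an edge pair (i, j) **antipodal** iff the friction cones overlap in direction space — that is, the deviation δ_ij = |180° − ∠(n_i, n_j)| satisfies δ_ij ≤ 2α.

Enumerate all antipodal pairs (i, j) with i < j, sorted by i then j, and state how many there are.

count = 3; pairs: (0,3), (1,4), (2,4)

α = atan 0.5 = 26.57°;  2α = 53.13°
n_0 = (-0.7631, +0.6463)
n_1 = (-0.9155, -0.4023)
n_2 = (-0.3968, -0.9179)
n_3 = (+0.3447, -0.9387)
n_4 = (+0.9170, +0.3989)
  (0,1): δ = 116.02°  ·
  (0,2): δ = 73.12°  ·
  (0,3): δ = 29.58°  ✓
  (0,4): δ = 63.77°  ·
  (1,2): δ = 137.10°  ·
  (1,3): δ = 93.56°  ·
  (1,4): δ = 0.21°  ✓
  (2,3): δ = 136.46°  ·
  (2,4): δ = 43.11°  ✓
  (3,4): δ = 86.65°  ·
antipodal pairs: 3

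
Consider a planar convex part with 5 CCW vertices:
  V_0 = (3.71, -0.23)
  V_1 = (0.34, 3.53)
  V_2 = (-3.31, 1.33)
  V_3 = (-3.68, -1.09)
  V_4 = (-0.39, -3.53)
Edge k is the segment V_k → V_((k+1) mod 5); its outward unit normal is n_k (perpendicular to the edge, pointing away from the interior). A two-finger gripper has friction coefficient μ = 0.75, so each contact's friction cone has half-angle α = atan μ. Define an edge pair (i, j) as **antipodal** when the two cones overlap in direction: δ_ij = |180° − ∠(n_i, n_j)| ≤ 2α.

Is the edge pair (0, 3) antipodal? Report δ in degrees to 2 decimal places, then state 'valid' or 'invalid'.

δ = 11.57°, valid

α = atan 0.75 = 36.87°;  2α = 73.74°
edge 0: e_0 = (-3.37, +3.76);  n_0 = (+0.7447, +0.6674)
edge 3: e_3 = (+3.29, -2.44);  n_3 = (-0.5957, -0.8032)
∠(n_0, n_3) = 168.43°
δ = |180° − 168.43°| = 11.57°
11.57° ≤ 2α = 73.74°  →  valid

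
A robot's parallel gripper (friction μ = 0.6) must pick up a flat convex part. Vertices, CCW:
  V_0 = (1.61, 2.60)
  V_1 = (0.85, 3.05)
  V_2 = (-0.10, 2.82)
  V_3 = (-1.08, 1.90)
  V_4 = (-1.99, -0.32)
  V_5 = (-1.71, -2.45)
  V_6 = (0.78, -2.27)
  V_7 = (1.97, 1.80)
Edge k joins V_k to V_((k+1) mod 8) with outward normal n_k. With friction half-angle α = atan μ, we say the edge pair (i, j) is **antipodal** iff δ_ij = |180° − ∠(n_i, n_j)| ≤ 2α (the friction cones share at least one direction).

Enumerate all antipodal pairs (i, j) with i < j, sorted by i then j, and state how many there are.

count = 10; pairs: (0,4), (0,5), (1,5), (1,6), (2,5), (2,6), (3,6), (3,7), (4,6), (4,7)

α = atan 0.6 = 30.96°;  2α = 61.93°
n_0 = (+0.5095, +0.8605)
n_1 = (-0.2353, +0.9719)
n_2 = (-0.6844, +0.7291)
n_3 = (-0.9253, +0.3793)
n_4 = (-0.9915, -0.1303)
n_5 = (+0.0721, -0.9974)
n_6 = (+0.9598, -0.2806)
n_7 = (+0.9119, +0.4104)
  (0,1): δ = 135.76°  ·
  (0,2): δ = 106.18°  ·
  (0,3): δ = 81.66°  ·
  (0,4): δ = 51.88°  ✓
  (0,5): δ = 34.76°  ✓
  (0,6): δ = 104.33°  ·
  (0,7): δ = 144.86°  ·
  (1,2): δ = 150.42°  ·
  (1,3): δ = 125.90°  ·
  (1,4): δ = 96.12°  ·
  (1,5): δ = 9.48°  ✓
  (1,6): δ = 60.09°  ✓
  (1,7): δ = 100.62°  ·
  (2,3): δ = 155.48°  ·
  (2,4): δ = 125.70°  ·
  (2,5): δ = 39.06°  ✓
  (2,6): δ = 30.51°  ✓
  (2,7): δ = 71.04°  ·
  (3,4): δ = 150.22°  ·
  (3,5): δ = 63.58°  ·
  (3,6): δ = 5.99°  ✓
  (3,7): δ = 46.52°  ✓
  (4,5): δ = 93.35°  ·
  (4,6): δ = 23.79°  ✓
  (4,7): δ = 16.74°  ✓
  (5,6): δ = 110.43°  ·
  (5,7): δ = 69.91°  ·
  (6,7): δ = 139.47°  ·
antipodal pairs: 10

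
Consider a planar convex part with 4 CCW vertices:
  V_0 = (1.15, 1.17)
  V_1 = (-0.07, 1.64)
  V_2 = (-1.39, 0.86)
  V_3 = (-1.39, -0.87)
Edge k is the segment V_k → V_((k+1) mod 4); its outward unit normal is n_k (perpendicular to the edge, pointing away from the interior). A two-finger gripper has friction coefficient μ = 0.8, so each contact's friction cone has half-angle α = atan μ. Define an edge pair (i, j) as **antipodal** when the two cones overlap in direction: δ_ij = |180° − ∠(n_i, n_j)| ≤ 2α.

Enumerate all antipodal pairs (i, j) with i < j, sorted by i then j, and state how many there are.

α = atan 0.8 = 38.66°;  2α = 77.32°
n_0 = (+0.3595, +0.9331)
n_1 = (-0.5087, +0.8609)
n_2 = (-1.0000, -0.0000)
n_3 = (+0.6262, -0.7797)
  (0,1): δ = 128.35°  ·
  (0,2): δ = 68.93°  ✓
  (0,3): δ = 59.84°  ✓
  (1,2): δ = 120.58°  ·
  (1,3): δ = 8.19°  ✓
  (2,3): δ = 51.23°  ✓
antipodal pairs: 4

count = 4; pairs: (0,2), (0,3), (1,3), (2,3)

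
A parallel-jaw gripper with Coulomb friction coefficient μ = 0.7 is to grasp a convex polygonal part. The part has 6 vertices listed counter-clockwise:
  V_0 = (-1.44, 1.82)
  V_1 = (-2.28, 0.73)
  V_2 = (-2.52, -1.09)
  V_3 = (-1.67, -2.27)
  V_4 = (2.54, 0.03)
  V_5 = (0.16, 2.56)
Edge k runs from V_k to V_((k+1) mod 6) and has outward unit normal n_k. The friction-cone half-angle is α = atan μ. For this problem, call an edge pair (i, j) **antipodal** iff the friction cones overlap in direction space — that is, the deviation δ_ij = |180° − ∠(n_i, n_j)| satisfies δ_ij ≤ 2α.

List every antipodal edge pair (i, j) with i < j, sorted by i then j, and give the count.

count = 5; pairs: (0,3), (1,3), (1,4), (2,4), (3,5)

α = atan 0.7 = 34.99°;  2α = 69.98°
n_0 = (-0.7921, +0.6104)
n_1 = (-0.9914, +0.1307)
n_2 = (-0.8114, -0.5845)
n_3 = (+0.4794, -0.8776)
n_4 = (+0.7284, +0.6852)
n_5 = (-0.4198, +0.9076)
  (0,1): δ = 149.89°  ·
  (0,2): δ = 106.61°  ·
  (0,3): δ = 23.73°  ✓
  (0,4): δ = 80.87°  ·
  (0,5): δ = 152.44°  ·
  (1,2): δ = 136.72°  ·
  (1,3): δ = 53.84°  ✓
  (1,4): δ = 50.76°  ✓
  (1,5): δ = 122.33°  ·
  (2,3): δ = 97.12°  ·
  (2,4): δ = 7.48°  ✓
  (2,5): δ = 79.05°  ·
  (3,4): δ = 75.40°  ·
  (3,5): δ = 3.83°  ✓
  (4,5): δ = 108.43°  ·
antipodal pairs: 5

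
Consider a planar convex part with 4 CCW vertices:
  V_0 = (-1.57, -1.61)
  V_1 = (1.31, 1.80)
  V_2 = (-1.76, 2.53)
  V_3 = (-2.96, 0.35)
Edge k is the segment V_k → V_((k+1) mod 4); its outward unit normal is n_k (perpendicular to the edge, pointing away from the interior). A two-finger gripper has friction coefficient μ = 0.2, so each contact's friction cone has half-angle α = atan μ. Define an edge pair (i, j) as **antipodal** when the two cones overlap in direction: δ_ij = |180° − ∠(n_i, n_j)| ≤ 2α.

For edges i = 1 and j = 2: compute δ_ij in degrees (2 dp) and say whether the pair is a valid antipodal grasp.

α = atan 0.2 = 11.31°;  2α = 22.62°
edge 1: e_1 = (-3.07, +0.73);  n_1 = (+0.2313, +0.9729)
edge 2: e_2 = (-1.20, -2.18);  n_2 = (-0.8760, +0.4822)
∠(n_1, n_2) = 74.54°
δ = |180° − 74.54°| = 105.46°
105.46° > 2α = 22.62°  →  invalid

δ = 105.46°, invalid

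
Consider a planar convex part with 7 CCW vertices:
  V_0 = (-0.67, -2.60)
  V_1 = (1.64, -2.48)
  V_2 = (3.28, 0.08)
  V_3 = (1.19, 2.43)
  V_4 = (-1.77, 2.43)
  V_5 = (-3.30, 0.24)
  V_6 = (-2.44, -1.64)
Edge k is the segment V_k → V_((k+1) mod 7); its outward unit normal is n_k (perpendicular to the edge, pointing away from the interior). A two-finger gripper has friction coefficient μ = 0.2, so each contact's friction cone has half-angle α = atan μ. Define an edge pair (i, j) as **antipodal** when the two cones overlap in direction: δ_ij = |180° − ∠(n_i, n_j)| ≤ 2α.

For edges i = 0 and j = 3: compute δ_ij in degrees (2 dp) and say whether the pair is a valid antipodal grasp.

α = atan 0.2 = 11.31°;  2α = 22.62°
edge 0: e_0 = (+2.31, +0.12);  n_0 = (+0.0519, -0.9987)
edge 3: e_3 = (-2.96, +0.00);  n_3 = (+0.0000, +1.0000)
∠(n_0, n_3) = 177.03°
δ = |180° − 177.03°| = 2.97°
2.97° ≤ 2α = 22.62°  →  valid

δ = 2.97°, valid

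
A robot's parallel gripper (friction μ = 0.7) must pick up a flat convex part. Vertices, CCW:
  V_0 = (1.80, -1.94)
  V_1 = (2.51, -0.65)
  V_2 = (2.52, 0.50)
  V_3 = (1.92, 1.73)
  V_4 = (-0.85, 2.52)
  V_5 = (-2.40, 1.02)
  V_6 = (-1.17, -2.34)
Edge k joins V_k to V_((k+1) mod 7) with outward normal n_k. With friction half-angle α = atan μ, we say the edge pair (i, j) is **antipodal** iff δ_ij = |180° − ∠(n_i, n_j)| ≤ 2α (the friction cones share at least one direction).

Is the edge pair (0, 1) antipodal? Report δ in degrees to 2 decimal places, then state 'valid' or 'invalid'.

α = atan 0.7 = 34.99°;  2α = 69.98°
edge 0: e_0 = (+0.71, +1.29);  n_0 = (+0.8761, -0.4822)
edge 1: e_1 = (+0.01, +1.15);  n_1 = (+1.0000, -0.0087)
∠(n_0, n_1) = 28.33°
δ = |180° − 28.33°| = 151.67°
151.67° > 2α = 69.98°  →  invalid

δ = 151.67°, invalid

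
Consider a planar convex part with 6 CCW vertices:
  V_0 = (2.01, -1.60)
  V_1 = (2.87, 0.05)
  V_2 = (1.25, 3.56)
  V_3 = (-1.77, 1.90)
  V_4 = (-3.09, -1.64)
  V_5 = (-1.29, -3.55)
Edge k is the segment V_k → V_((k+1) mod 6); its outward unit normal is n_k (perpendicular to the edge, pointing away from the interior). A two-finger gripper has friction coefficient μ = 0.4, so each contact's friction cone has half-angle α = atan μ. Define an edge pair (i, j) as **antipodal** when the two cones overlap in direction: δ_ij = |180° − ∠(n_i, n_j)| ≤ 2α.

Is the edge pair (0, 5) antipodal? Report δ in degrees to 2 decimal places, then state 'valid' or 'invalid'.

α = atan 0.4 = 21.80°;  2α = 43.60°
edge 0: e_0 = (+0.86, +1.65);  n_0 = (+0.8868, -0.4622)
edge 5: e_5 = (+3.30, +1.95);  n_5 = (+0.5087, -0.8609)
∠(n_0, n_5) = 31.89°
δ = |180° − 31.89°| = 148.11°
148.11° > 2α = 43.60°  →  invalid

δ = 148.11°, invalid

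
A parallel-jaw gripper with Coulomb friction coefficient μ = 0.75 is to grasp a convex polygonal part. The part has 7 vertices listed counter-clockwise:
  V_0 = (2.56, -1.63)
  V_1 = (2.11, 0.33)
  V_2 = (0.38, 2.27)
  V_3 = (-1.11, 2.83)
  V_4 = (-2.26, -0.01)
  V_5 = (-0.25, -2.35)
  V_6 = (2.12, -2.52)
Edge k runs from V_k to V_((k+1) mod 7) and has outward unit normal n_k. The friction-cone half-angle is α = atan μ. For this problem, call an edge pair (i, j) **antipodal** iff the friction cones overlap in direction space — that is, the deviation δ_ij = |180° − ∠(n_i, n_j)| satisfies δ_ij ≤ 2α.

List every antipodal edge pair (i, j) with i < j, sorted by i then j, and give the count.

count = 11; pairs: (0,3), (0,4), (0,5), (1,3), (1,4), (1,5), (2,4), (2,5), (3,5), (3,6), (4,6)

α = atan 0.75 = 36.87°;  2α = 73.74°
n_0 = (+0.9746, +0.2238)
n_1 = (+0.7463, +0.6656)
n_2 = (+0.3518, +0.9361)
n_3 = (-0.9269, +0.3753)
n_4 = (-0.7586, -0.6516)
n_5 = (-0.0715, -0.9974)
n_6 = (+0.8964, -0.4432)
  (0,1): δ = 151.21°  ·
  (0,2): δ = 123.53°  ·
  (0,3): δ = 34.98°  ✓
  (0,4): δ = 27.73°  ✓
  (0,5): δ = 72.97°  ✓
  (0,6): δ = 140.76°  ·
  (1,2): δ = 152.32°  ·
  (1,3): δ = 63.77°  ✓
  (1,4): δ = 1.06°  ✓
  (1,5): δ = 44.17°  ✓
  (1,6): δ = 111.97°  ·
  (2,3): δ = 91.45°  ·
  (2,4): δ = 28.74°  ✓
  (2,5): δ = 16.50°  ✓
  (2,6): δ = 84.29°  ·
  (3,4): δ = 117.29°  ·
  (3,5): δ = 72.06°  ✓
  (3,6): δ = 4.26°  ✓
  (4,5): δ = 134.76°  ·
  (4,6): δ = 66.97°  ✓
  (5,6): δ = 112.20°  ·
antipodal pairs: 11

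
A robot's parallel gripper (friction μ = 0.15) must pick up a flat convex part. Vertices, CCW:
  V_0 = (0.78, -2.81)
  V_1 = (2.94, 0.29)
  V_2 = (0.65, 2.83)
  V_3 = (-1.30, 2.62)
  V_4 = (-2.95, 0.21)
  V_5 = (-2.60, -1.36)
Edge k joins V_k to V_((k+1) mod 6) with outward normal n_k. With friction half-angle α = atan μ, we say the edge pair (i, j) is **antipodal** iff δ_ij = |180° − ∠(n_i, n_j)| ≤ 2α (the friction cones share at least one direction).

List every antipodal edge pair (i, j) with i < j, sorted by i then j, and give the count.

α = atan 0.15 = 8.53°;  2α = 17.06°
n_0 = (+0.8205, -0.5717)
n_1 = (+0.7427, +0.6696)
n_2 = (-0.1071, +0.9943)
n_3 = (-0.8251, +0.5649)
n_4 = (-0.9760, -0.2176)
n_5 = (-0.3942, -0.9190)
  (0,1): δ = 103.10°  ·
  (0,2): δ = 48.99°  ·
  (0,3): δ = 0.47°  ✓
  (0,4): δ = 47.44°  ·
  (0,5): δ = 101.65°  ·
  (1,2): δ = 125.89°  ·
  (1,3): δ = 76.43°  ·
  (1,4): δ = 29.47°  ·
  (1,5): δ = 24.74°  ·
  (2,3): δ = 130.54°  ·
  (2,4): δ = 83.58°  ·
  (2,5): δ = 29.37°  ·
  (3,4): δ = 133.04°  ·
  (3,5): δ = 78.82°  ·
  (4,5): δ = 125.79°  ·
antipodal pairs: 1

count = 1; pairs: (0,3)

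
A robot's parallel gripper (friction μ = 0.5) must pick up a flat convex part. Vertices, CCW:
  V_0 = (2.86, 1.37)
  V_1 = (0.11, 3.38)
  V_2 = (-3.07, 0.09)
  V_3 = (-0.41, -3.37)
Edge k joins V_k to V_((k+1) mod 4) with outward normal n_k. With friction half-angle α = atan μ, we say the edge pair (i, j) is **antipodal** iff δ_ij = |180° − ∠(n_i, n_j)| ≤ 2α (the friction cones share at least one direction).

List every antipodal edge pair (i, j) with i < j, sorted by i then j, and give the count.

α = atan 0.5 = 26.57°;  2α = 53.13°
n_0 = (+0.5901, +0.8073)
n_1 = (-0.7190, +0.6950)
n_2 = (-0.7928, -0.6095)
n_3 = (+0.8231, -0.5679)
  (0,1): δ = 97.86°  ·
  (0,2): δ = 16.28°  ✓
  (0,3): δ = 91.56°  ·
  (1,2): δ = 98.42°  ·
  (1,3): δ = 9.43°  ✓
  (2,3): δ = 72.15°  ·
antipodal pairs: 2

count = 2; pairs: (0,2), (1,3)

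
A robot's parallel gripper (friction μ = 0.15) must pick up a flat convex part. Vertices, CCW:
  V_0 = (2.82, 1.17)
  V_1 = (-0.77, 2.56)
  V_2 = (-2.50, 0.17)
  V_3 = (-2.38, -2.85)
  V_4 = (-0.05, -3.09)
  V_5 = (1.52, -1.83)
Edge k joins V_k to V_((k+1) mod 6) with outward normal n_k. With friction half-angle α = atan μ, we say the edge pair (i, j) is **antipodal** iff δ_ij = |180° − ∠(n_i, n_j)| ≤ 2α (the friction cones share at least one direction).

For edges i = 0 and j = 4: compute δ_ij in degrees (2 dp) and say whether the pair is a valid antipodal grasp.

α = atan 0.15 = 8.53°;  2α = 17.06°
edge 0: e_0 = (-3.59, +1.39);  n_0 = (+0.3611, +0.9325)
edge 4: e_4 = (+1.57, +1.26);  n_4 = (+0.6259, -0.7799)
∠(n_0, n_4) = 120.09°
δ = |180° − 120.09°| = 59.91°
59.91° > 2α = 17.06°  →  invalid

δ = 59.91°, invalid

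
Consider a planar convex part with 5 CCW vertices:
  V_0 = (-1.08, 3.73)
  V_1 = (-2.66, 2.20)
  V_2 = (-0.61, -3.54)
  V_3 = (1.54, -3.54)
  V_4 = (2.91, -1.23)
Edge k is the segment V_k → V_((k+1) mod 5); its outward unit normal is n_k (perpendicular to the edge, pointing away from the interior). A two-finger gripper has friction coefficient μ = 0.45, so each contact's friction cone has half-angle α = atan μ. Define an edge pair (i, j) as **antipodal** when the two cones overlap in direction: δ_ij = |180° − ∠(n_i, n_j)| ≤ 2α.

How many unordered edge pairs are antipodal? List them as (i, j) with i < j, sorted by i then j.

α = atan 0.45 = 24.23°;  2α = 48.46°
n_0 = (-0.6956, +0.7184)
n_1 = (-0.9417, -0.3363)
n_2 = (+0.0000, -1.0000)
n_3 = (+0.8601, -0.5101)
n_4 = (+0.7792, +0.6268)
  (0,1): δ = 114.43°  ·
  (0,2): δ = 44.08°  ✓
  (0,3): δ = 15.25°  ✓
  (0,4): δ = 84.74°  ·
  (1,2): δ = 109.65°  ·
  (1,3): δ = 50.32°  ·
  (1,4): δ = 19.16°  ✓
  (2,3): δ = 120.67°  ·
  (2,4): δ = 51.19°  ·
  (3,4): δ = 110.51°  ·
antipodal pairs: 3

count = 3; pairs: (0,2), (0,3), (1,4)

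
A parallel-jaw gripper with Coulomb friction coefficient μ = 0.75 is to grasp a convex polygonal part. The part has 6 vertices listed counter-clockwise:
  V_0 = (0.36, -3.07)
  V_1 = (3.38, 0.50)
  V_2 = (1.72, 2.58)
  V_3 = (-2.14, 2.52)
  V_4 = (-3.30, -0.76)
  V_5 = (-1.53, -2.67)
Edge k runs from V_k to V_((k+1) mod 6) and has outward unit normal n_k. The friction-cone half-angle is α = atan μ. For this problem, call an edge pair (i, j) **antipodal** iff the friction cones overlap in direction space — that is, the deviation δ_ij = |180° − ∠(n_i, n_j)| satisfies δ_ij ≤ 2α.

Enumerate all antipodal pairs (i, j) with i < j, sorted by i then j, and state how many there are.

α = atan 0.75 = 36.87°;  2α = 73.74°
n_0 = (+0.7635, -0.6458)
n_1 = (+0.7816, +0.6238)
n_2 = (-0.0155, +0.9999)
n_3 = (-0.9428, +0.3334)
n_4 = (-0.7335, -0.6797)
n_5 = (-0.2071, -0.9783)
  (0,1): δ = 101.18°  ·
  (0,2): δ = 48.88°  ✓
  (0,3): δ = 20.75°  ✓
  (0,4): δ = 83.05°  ·
  (0,5): δ = 118.28°  ·
  (1,2): δ = 127.70°  ·
  (1,3): δ = 58.07°  ✓
  (1,4): δ = 4.23°  ✓
  (1,5): δ = 39.46°  ✓
  (2,3): δ = 110.37°  ·
  (2,4): δ = 48.07°  ✓
  (2,5): δ = 12.84°  ✓
  (3,4): δ = 117.70°  ·
  (3,5): δ = 82.47°  ·
  (4,5): δ = 144.77°  ·
antipodal pairs: 7

count = 7; pairs: (0,2), (0,3), (1,3), (1,4), (1,5), (2,4), (2,5)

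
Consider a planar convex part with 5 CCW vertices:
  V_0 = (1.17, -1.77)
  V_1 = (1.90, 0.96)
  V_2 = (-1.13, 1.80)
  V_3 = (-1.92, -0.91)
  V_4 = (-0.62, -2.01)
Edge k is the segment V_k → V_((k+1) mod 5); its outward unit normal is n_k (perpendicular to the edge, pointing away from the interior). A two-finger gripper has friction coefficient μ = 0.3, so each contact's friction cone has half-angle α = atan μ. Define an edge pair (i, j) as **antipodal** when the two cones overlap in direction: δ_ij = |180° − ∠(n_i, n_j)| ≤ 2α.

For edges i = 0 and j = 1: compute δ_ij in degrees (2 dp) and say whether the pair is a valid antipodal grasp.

δ = 90.52°, invalid

α = atan 0.3 = 16.70°;  2α = 33.40°
edge 0: e_0 = (+0.73, +2.73);  n_0 = (+0.9661, -0.2583)
edge 1: e_1 = (-3.03, +0.84);  n_1 = (+0.2672, +0.9637)
∠(n_0, n_1) = 89.48°
δ = |180° − 89.48°| = 90.52°
90.52° > 2α = 33.40°  →  invalid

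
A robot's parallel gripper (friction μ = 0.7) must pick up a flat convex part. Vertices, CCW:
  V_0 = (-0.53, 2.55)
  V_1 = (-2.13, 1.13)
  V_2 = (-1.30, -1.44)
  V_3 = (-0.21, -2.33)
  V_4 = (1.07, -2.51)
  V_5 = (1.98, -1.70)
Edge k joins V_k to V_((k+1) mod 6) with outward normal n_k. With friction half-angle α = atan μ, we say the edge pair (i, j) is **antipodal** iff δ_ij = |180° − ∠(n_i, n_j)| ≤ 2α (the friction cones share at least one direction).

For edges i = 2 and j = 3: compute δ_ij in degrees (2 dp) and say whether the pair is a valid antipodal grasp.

δ = 148.77°, invalid

α = atan 0.7 = 34.99°;  2α = 69.98°
edge 2: e_2 = (+1.09, -0.89);  n_2 = (-0.6325, -0.7746)
edge 3: e_3 = (+1.28, -0.18);  n_3 = (-0.1393, -0.9903)
∠(n_2, n_3) = 31.23°
δ = |180° − 31.23°| = 148.77°
148.77° > 2α = 69.98°  →  invalid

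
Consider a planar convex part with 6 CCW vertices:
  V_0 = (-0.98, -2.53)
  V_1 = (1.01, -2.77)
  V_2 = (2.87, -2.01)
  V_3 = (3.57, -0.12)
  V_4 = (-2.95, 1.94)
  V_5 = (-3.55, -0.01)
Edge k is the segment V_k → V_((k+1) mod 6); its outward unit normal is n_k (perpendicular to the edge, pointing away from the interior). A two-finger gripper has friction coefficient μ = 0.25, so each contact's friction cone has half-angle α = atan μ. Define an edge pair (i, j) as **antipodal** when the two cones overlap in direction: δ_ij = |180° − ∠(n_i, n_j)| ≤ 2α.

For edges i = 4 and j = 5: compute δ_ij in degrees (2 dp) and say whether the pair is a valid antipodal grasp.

α = atan 0.25 = 14.04°;  2α = 28.07°
edge 4: e_4 = (-0.60, -1.95);  n_4 = (-0.9558, +0.2941)
edge 5: e_5 = (+2.57, -2.52);  n_5 = (-0.7001, -0.7140)
∠(n_4, n_5) = 62.67°
δ = |180° − 62.67°| = 117.33°
117.33° > 2α = 28.07°  →  invalid

δ = 117.33°, invalid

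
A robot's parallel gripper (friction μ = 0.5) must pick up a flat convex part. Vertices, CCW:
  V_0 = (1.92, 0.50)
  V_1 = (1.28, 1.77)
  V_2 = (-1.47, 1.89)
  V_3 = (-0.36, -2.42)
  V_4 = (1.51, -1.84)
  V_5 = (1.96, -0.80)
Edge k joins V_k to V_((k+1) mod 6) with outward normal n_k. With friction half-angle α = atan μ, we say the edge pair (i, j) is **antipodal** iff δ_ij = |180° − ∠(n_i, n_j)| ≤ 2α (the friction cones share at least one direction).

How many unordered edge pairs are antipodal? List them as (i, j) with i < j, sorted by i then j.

count = 4; pairs: (0,2), (1,3), (2,4), (2,5)

α = atan 0.5 = 26.57°;  2α = 53.13°
n_0 = (+0.8930, +0.4500)
n_1 = (+0.0436, +0.9990)
n_2 = (-0.9684, -0.2494)
n_3 = (+0.2962, -0.9551)
n_4 = (+0.9178, -0.3971)
n_5 = (+0.9995, +0.0308)
  (0,1): δ = 119.24°  ·
  (0,2): δ = 12.30°  ✓
  (0,3): δ = 80.49°  ·
  (0,4): δ = 129.86°  ·
  (0,5): δ = 155.02°  ·
  (1,2): δ = 73.06°  ·
  (1,3): δ = 19.73°  ✓
  (1,4): δ = 69.10°  ·
  (1,5): δ = 94.26°  ·
  (2,3): δ = 87.21°  ·
  (2,4): δ = 37.84°  ✓
  (2,5): δ = 12.68°  ✓
  (3,4): δ = 130.63°  ·
  (3,5): δ = 105.47°  ·
  (4,5): δ = 154.84°  ·
antipodal pairs: 4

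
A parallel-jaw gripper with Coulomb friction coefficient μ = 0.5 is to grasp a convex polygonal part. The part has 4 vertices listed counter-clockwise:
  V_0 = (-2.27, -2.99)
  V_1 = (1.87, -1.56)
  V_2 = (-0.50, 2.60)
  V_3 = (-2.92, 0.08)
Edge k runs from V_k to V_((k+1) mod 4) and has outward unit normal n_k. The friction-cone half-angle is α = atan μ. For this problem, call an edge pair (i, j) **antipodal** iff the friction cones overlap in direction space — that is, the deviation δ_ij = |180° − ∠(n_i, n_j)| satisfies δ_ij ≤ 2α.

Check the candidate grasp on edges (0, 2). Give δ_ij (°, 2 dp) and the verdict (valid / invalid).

α = atan 0.5 = 26.57°;  2α = 53.13°
edge 0: e_0 = (+4.14, +1.43);  n_0 = (+0.3265, -0.9452)
edge 2: e_2 = (-2.42, -2.52);  n_2 = (-0.7213, +0.6927)
∠(n_0, n_2) = 152.90°
δ = |180° − 152.90°| = 27.10°
27.10° ≤ 2α = 53.13°  →  valid

δ = 27.10°, valid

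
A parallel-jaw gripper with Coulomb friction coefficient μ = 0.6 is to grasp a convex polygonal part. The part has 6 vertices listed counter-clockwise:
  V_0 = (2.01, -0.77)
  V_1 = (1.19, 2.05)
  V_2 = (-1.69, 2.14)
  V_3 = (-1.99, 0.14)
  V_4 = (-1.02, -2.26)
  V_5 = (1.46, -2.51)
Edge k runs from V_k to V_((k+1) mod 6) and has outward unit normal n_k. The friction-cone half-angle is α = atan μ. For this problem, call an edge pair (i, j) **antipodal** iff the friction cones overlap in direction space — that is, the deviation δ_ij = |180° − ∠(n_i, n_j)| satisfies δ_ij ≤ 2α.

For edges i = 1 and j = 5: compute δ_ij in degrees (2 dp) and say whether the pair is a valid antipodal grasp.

δ = 74.25°, invalid

α = atan 0.6 = 30.96°;  2α = 61.93°
edge 1: e_1 = (-2.88, +0.09);  n_1 = (+0.0312, +0.9995)
edge 5: e_5 = (+0.55, +1.74);  n_5 = (+0.9535, -0.3014)
∠(n_1, n_5) = 105.75°
δ = |180° − 105.75°| = 74.25°
74.25° > 2α = 61.93°  →  invalid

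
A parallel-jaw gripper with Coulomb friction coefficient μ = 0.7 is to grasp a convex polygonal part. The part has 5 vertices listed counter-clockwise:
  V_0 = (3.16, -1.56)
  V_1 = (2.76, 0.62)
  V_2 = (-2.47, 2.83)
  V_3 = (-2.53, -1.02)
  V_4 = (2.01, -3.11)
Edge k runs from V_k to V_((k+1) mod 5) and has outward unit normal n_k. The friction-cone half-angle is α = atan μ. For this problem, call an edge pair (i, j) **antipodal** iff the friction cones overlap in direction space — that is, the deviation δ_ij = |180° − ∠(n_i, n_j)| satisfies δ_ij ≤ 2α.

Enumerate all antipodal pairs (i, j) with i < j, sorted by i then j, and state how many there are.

count = 5; pairs: (0,2), (0,3), (1,2), (1,3), (2,4)

α = atan 0.7 = 34.99°;  2α = 69.98°
n_0 = (+0.9836, +0.1805)
n_1 = (+0.3892, +0.9211)
n_2 = (-0.9999, +0.0156)
n_3 = (-0.4182, -0.9084)
n_4 = (+0.8031, -0.5958)
  (0,1): δ = 123.30°  ·
  (0,2): δ = 11.29°  ✓
  (0,3): δ = 54.88°  ✓
  (0,4): δ = 133.03°  ·
  (1,2): δ = 67.99°  ✓
  (1,3): δ = 1.81°  ✓
  (1,4): δ = 76.33°  ·
  (2,3): δ = 113.83°  ·
  (2,4): δ = 35.68°  ✓
  (3,4): δ = 101.85°  ·
antipodal pairs: 5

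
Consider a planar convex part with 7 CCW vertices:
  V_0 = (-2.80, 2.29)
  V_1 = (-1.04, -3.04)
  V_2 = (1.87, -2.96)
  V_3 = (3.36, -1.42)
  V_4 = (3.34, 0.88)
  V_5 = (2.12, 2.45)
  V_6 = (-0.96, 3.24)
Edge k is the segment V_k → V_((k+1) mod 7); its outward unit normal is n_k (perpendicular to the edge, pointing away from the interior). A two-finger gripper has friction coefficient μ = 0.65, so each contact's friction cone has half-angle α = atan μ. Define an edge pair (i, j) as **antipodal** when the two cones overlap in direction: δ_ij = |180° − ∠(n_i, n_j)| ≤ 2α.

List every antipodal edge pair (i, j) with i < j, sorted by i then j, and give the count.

α = atan 0.65 = 33.02°;  2α = 66.05°
n_0 = (-0.9496, -0.3136)
n_1 = (+0.0275, -0.9996)
n_2 = (+0.7187, -0.6953)
n_3 = (+1.0000, +0.0087)
n_4 = (+0.7896, +0.6136)
n_5 = (+0.2485, +0.9686)
n_6 = (-0.4588, +0.8886)
  (0,1): δ = 106.70°  ·
  (0,2): δ = 62.33°  ✓
  (0,3): δ = 17.78°  ✓
  (0,4): δ = 19.58°  ✓
  (0,5): δ = 57.34°  ✓
  (0,6): δ = 99.03°  ·
  (1,2): δ = 135.63°  ·
  (1,3): δ = 91.08°  ·
  (1,4): δ = 53.73°  ✓
  (1,5): δ = 15.96°  ✓
  (1,6): δ = 25.73°  ✓
  (2,3): δ = 135.45°  ·
  (2,4): δ = 98.10°  ·
  (2,5): δ = 60.33°  ✓
  (2,6): δ = 18.64°  ✓
  (3,4): δ = 142.65°  ·
  (3,5): δ = 104.88°  ·
  (3,6): δ = 63.19°  ✓
  (4,5): δ = 142.24°  ·
  (4,6): δ = 100.54°  ·
  (5,6): δ = 138.31°  ·
antipodal pairs: 10

count = 10; pairs: (0,2), (0,3), (0,4), (0,5), (1,4), (1,5), (1,6), (2,5), (2,6), (3,6)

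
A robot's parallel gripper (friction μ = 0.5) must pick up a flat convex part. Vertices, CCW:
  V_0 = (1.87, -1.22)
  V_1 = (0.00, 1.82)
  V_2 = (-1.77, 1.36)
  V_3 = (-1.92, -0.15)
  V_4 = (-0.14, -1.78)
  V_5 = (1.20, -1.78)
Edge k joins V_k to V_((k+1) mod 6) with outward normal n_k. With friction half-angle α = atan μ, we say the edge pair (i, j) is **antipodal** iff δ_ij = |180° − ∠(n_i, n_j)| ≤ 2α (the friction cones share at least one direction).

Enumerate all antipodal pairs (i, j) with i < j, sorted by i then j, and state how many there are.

α = atan 0.5 = 26.57°;  2α = 53.13°
n_0 = (+0.8518, +0.5239)
n_1 = (-0.2515, +0.9678)
n_2 = (-0.9951, +0.0989)
n_3 = (-0.6753, -0.7375)
n_4 = (+0.0000, -1.0000)
n_5 = (+0.6413, -0.7673)
  (0,1): δ = 107.03°  ·
  (0,2): δ = 37.27°  ✓
  (0,3): δ = 15.92°  ✓
  (0,4): δ = 58.40°  ·
  (0,5): δ = 98.29°  ·
  (1,2): δ = 110.24°  ·
  (1,3): δ = 57.05°  ·
  (1,4): δ = 14.57°  ✓
  (1,5): δ = 25.32°  ✓
  (2,3): δ = 126.81°  ·
  (2,4): δ = 84.33°  ·
  (2,5): δ = 44.44°  ✓
  (3,4): δ = 137.52°  ·
  (3,5): δ = 97.63°  ·
  (4,5): δ = 140.11°  ·
antipodal pairs: 5

count = 5; pairs: (0,2), (0,3), (1,4), (1,5), (2,5)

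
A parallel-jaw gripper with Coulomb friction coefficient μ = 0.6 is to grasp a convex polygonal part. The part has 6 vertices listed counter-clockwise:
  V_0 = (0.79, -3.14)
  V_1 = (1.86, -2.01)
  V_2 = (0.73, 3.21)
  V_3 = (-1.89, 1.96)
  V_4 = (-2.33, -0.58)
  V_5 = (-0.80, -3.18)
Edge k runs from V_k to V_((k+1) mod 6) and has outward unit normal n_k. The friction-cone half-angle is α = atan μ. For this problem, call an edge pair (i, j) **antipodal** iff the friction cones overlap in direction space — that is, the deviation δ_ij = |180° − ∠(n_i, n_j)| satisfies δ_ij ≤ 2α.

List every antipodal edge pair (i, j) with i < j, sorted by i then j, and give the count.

α = atan 0.6 = 30.96°;  2α = 61.93°
n_0 = (+0.7261, -0.6876)
n_1 = (+0.9774, +0.2116)
n_2 = (-0.4306, +0.9025)
n_3 = (-0.9853, +0.1707)
n_4 = (-0.8618, -0.5072)
n_5 = (+0.0251, -0.9997)
  (0,1): δ = 124.35°  ·
  (0,2): δ = 21.06°  ✓
  (0,3): δ = 33.61°  ✓
  (0,4): δ = 73.91°  ·
  (0,5): δ = 134.88°  ·
  (1,2): δ = 76.71°  ·
  (1,3): δ = 22.04°  ✓
  (1,4): δ = 18.26°  ✓
  (1,5): δ = 79.23°  ·
  (2,3): δ = 125.33°  ·
  (2,4): δ = 85.03°  ·
  (2,5): δ = 24.06°  ✓
  (3,4): δ = 139.70°  ·
  (3,5): δ = 78.73°  ·
  (4,5): δ = 119.03°  ·
antipodal pairs: 5

count = 5; pairs: (0,2), (0,3), (1,3), (1,4), (2,5)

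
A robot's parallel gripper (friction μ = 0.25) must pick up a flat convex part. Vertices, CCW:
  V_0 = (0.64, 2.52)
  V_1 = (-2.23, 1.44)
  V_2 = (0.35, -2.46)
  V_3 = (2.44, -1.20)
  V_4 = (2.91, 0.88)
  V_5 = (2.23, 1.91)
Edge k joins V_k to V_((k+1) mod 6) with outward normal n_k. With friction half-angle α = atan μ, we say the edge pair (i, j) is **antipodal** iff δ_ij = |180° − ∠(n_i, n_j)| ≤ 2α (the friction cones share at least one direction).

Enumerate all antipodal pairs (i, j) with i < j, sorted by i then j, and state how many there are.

count = 2; pairs: (0,2), (1,4)

α = atan 0.25 = 14.04°;  2α = 28.07°
n_0 = (-0.3522, +0.9359)
n_1 = (-0.8340, -0.5517)
n_2 = (+0.5163, -0.8564)
n_3 = (+0.9754, -0.2204)
n_4 = (+0.8345, +0.5510)
n_5 = (+0.3582, +0.9336)
  (0,1): δ = 77.14°  ·
  (0,2): δ = 10.46°  ✓
  (0,3): δ = 56.65°  ·
  (0,4): δ = 102.81°  ·
  (0,5): δ = 138.39°  ·
  (1,2): δ = 92.40°  ·
  (1,3): δ = 46.22°  ·
  (1,4): δ = 0.05°  ✓
  (1,5): δ = 35.52°  ·
  (2,3): δ = 133.82°  ·
  (2,4): δ = 87.65°  ·
  (2,5): δ = 52.07°  ·
  (3,4): δ = 133.83°  ·
  (3,5): δ = 98.26°  ·
  (4,5): δ = 144.42°  ·
antipodal pairs: 2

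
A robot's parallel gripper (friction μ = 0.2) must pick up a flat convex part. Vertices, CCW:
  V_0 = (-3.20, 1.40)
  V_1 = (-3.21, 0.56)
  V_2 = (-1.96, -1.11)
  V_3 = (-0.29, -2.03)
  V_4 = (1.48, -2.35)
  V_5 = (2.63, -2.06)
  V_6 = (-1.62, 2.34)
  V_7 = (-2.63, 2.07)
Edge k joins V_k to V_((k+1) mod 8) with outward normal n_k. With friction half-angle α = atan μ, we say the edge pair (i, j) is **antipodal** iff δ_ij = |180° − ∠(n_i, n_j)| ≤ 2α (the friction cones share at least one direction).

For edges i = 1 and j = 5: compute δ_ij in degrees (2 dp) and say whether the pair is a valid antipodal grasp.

δ = 7.19°, valid

α = atan 0.2 = 11.31°;  2α = 22.62°
edge 1: e_1 = (+1.25, -1.67);  n_1 = (-0.8006, -0.5992)
edge 5: e_5 = (-4.25, +4.40);  n_5 = (+0.7193, +0.6947)
∠(n_1, n_5) = 172.81°
δ = |180° − 172.81°| = 7.19°
7.19° ≤ 2α = 22.62°  →  valid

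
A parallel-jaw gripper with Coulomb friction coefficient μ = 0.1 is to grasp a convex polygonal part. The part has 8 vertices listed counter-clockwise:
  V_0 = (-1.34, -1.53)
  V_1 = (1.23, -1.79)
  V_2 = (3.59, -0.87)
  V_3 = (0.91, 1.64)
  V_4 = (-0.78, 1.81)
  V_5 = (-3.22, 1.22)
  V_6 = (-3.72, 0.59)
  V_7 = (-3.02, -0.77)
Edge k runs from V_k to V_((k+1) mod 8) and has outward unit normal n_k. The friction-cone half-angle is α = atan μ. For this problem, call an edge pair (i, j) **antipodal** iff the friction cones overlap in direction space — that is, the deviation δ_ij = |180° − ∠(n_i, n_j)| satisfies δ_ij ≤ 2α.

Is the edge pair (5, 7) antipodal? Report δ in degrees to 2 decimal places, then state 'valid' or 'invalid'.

δ = 75.90°, invalid

α = atan 0.1 = 5.71°;  2α = 11.42°
edge 5: e_5 = (-0.50, -0.63);  n_5 = (-0.7833, +0.6217)
edge 7: e_7 = (+1.68, -0.76);  n_7 = (-0.4122, -0.9111)
∠(n_5, n_7) = 104.10°
δ = |180° − 104.10°| = 75.90°
75.90° > 2α = 11.42°  →  invalid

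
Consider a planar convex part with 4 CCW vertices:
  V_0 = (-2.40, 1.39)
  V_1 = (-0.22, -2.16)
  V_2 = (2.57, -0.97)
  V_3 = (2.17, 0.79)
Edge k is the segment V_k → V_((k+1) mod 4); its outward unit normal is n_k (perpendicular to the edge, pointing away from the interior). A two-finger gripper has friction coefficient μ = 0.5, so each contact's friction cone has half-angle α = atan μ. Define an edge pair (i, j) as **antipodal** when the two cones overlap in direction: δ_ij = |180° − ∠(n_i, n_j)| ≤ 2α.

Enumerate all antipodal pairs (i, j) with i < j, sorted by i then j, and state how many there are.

α = atan 0.5 = 26.57°;  2α = 53.13°
n_0 = (-0.8522, -0.5233)
n_1 = (+0.3923, -0.9198)
n_2 = (+0.9751, +0.2216)
n_3 = (+0.1302, +0.9915)
  (0,1): δ = 98.45°  ·
  (0,2): δ = 18.75°  ✓
  (0,3): δ = 50.97°  ✓
  (1,2): δ = 100.30°  ·
  (1,3): δ = 30.58°  ✓
  (2,3): δ = 110.28°  ·
antipodal pairs: 3

count = 3; pairs: (0,2), (0,3), (1,3)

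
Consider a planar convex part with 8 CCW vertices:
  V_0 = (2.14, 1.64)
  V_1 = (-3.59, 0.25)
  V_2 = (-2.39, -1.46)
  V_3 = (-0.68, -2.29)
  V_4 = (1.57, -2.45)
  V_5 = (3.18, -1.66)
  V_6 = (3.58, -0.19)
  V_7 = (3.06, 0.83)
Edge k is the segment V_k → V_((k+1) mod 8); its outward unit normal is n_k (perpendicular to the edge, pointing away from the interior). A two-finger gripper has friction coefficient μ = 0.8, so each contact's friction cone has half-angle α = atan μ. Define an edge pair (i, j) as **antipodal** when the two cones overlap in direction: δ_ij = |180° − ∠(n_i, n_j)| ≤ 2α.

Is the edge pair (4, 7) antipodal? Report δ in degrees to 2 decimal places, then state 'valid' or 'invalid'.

α = atan 0.8 = 38.66°;  2α = 77.32°
edge 4: e_4 = (+1.61, +0.79);  n_4 = (+0.4405, -0.8977)
edge 7: e_7 = (-0.92, +0.81);  n_7 = (+0.6608, +0.7506)
∠(n_4, n_7) = 112.50°
δ = |180° − 112.50°| = 67.50°
67.50° ≤ 2α = 77.32°  →  valid

δ = 67.50°, valid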